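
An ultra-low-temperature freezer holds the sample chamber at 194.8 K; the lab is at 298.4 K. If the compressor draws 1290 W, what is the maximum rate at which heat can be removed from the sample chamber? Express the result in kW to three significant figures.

The reservoir spacing is ΔT = 298.4 − 194.8 = 103.6 K.
COP_Carnot = T_C/ΔT = 194.80/103.6 = 1.880.
Q̇_max = COP_Carnot × Ẇ = 1.880 × 1290 W = 2426 W = 2.426 kW.

2.43 kW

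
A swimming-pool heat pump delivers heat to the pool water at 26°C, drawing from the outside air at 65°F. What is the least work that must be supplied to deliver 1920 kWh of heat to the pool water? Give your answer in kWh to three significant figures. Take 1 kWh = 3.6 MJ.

49.2 kWh

In absolute terms T_C = 291.48 K and T_H = 299.15 K, so ΔT = 7.667 K.
The reversible limit is COP_HP = T_H/ΔT = 39.02, so W_min = Q_H/COP = Q_H·ΔT/T_H.
W_min = 1920 × 7.667/299.15 = 49.21 kWh.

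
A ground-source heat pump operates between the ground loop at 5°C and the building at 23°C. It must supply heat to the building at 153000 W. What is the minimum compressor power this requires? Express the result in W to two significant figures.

9300 W

In absolute terms T_C = 278.15 K and T_H = 296.15 K, so ΔT = 18.00 K.
COP_Carnot = T_H/ΔT = 296.15/18.00 = 16.45.
Ẇ_min = Q̇/COP_Carnot = 153000/16.45 = 9299 W.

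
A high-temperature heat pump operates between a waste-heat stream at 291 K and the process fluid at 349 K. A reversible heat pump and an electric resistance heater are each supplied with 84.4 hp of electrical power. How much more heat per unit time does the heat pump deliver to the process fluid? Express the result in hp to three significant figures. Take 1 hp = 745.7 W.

423 hp

The reservoir spacing is ΔT = 349 − 291 = 58.00 K.
COP_Carnot = T_H/ΔT = 349.00/58.00 = 6.017.
The heat pump delivers Q̇_H = COP × Ẇ = 507.9 hp; the resistance heater delivers Ẇ = 84.40 hp.
Extra = (COP − 1)·Ẇ = 423.5 hp.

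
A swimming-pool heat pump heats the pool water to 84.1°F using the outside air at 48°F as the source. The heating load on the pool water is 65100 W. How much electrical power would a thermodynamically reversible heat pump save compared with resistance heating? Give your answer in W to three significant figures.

60800 W

In absolute terms T_C = 282.04 K and T_H = 302.09 K, so ΔT = 20.06 K.
COP_Carnot = T_H/ΔT = 302.09/20.06 = 15.06.
Resistance heating needs Ẇ_res = Q̇_H = 65100 W; the reversible heat pump needs only Ẇ_hp = Q̇_H/COP = 4322 W.
Saving = 65100 − 4322 = 60780 W.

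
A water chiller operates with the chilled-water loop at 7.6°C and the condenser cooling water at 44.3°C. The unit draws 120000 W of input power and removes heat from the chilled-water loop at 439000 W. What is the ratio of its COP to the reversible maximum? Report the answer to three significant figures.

COP_actual = Q̇_C/Ẇ = 439000/120000 = 3.658.
In absolute terms T_C = 280.75 K and T_H = 317.45 K, so ΔT = 36.70 K.
COP_Carnot = T_C/ΔT = 280.75/36.70 = 7.650.
η_II = COP_actual/COP_Carnot = 3.658/7.650 = 0.4782.

0.478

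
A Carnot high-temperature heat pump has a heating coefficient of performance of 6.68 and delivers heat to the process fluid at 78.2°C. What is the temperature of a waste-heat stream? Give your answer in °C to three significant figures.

25.6 °C

COP_HP = T_H/(T_H − T_C) gives T_H − T_C = T_H/COP.
With T_H = 351.35 K, T_C = 351.35 × (1 − 1/6.68) = 298.75 K.
Converting, 298.75 K = 25.60°C.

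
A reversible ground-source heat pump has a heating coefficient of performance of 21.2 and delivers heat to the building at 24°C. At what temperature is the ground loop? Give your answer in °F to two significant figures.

50 °F

COP_HP = T_H/(T_H − T_C) gives T_H − T_C = T_H/COP.
With T_H = 297.15 K, T_C = 297.15 × (1 − 1/21.2) = 283.13 K.
Converting, 283.13 K = 49.97°F.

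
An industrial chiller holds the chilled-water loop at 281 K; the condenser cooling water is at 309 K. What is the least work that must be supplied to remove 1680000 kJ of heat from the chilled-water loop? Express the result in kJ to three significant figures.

The reservoir spacing is ΔT = 309 − 281 = 28.00 K.
The reversible limit is COP_R = T_C/ΔT = 10.04, so W_min = Q_C/COP = Q_C·ΔT/T_C.
W_min = 1680000 × 28.00/281.00 = 167400 kJ.

167000 kJ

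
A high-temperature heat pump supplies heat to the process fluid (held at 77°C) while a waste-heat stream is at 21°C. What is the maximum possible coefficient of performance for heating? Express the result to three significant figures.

In absolute terms T_C = 294.15 K and T_H = 350.15 K, so ΔT = 56.00 K.
For a reversible cycle, COP_Carnot = T_H/ΔT = 350.15/56.00 = 6.253.

6.25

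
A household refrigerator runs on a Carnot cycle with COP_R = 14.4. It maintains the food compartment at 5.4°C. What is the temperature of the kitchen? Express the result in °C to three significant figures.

COP_R = T_C/(T_H − T_C) gives T_H − T_C = T_C/COP.
With T_C = 278.55 K, T_H = 278.55 × (1 + 1/14.4) = 297.89 K.
Converting, 297.89 K = 24.74°C.

24.7 °C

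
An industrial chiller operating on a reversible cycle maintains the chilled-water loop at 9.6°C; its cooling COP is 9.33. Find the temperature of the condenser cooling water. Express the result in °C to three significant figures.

39.9 °C

COP_R = T_C/(T_H − T_C) gives T_H − T_C = T_C/COP.
With T_C = 282.75 K, T_H = 282.75 × (1 + 1/9.33) = 313.06 K.
Converting, 313.06 K = 39.91°C.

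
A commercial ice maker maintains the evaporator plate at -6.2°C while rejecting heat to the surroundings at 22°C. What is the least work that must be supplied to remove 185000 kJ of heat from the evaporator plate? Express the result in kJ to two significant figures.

20000 kJ

In absolute terms T_C = 266.95 K and T_H = 295.15 K, so ΔT = 28.20 K.
The reversible limit is COP_R = T_C/ΔT = 9.466, so W_min = Q_C/COP = Q_C·ΔT/T_C.
W_min = 185000 × 28.20/266.95 = 19540 kJ.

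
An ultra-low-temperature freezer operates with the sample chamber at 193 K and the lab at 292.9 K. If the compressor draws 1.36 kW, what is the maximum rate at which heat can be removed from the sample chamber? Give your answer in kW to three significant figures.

2.63 kW

The reservoir spacing is ΔT = 292.9 − 193 = 99.90 K.
COP_Carnot = T_C/ΔT = 193.00/99.90 = 1.932.
Q̇_max = COP_Carnot × Ẇ = 1.932 × 1.360 kW = 2.627 kW.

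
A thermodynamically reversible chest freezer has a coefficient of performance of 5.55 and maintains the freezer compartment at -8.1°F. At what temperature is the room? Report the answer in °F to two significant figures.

COP_R = T_C/(T_H − T_C) gives T_H − T_C = T_C/COP.
With T_C = 250.87 K, T_H = 250.87 × (1 + 1/5.55) = 296.07 K.
Converting, 296.07 K = 73.26°F.

73 °F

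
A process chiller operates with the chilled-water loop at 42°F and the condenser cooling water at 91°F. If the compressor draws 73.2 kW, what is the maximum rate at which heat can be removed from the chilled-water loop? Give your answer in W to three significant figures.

In absolute terms T_C = 278.71 K and T_H = 305.93 K, so ΔT = 27.22 K.
COP_Carnot = T_C/ΔT = 278.71/27.22 = 10.24.
Q̇_max = COP_Carnot × Ẇ = 10.24 × 73.20 kW = 749.4 kW = 749400 W.

749000 W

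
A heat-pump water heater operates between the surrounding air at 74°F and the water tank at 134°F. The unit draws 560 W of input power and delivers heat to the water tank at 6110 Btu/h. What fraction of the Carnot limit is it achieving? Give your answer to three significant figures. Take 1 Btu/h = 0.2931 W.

Converting, Q̇_H = 6110 Btu/h = 1791 W, so COP_actual = Q̇_H/Ẇ = 1791/560.0 = 3.198.
In absolute terms T_C = 296.48 K and T_H = 329.82 K, so ΔT = 33.33 K.
COP_Carnot = T_H/ΔT = 329.82/33.33 = 9.895.
η_II = COP_actual/COP_Carnot = 3.198/9.895 = 0.3232.

0.323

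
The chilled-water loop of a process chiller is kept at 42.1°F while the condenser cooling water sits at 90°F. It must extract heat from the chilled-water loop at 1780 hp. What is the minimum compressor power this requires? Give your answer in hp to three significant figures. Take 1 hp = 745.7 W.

In absolute terms T_C = 278.76 K and T_H = 305.37 K, so ΔT = 26.61 K.
COP_Carnot = T_C/ΔT = 278.76/26.61 = 10.48.
Ẇ_min = Q̇/COP_Carnot = 1780/10.48 = 169.9 hp.

170 hp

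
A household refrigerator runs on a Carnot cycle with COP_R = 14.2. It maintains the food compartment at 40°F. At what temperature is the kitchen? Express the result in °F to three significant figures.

COP_R = T_C/(T_H − T_C) gives T_H − T_C = T_C/COP.
With T_C = 277.59 K, T_H = 277.59 × (1 + 1/14.2) = 297.14 K.
Converting, 297.14 K = 75.19°F.

75.2 °F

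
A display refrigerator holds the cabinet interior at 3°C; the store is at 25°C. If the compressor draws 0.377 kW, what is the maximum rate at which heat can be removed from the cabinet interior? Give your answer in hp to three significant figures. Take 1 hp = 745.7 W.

6.35 hp

In absolute terms T_C = 276.15 K and T_H = 298.15 K, so ΔT = 22.00 K.
COP_Carnot = T_C/ΔT = 276.15/22.00 = 12.55.
Q̇_max = COP_Carnot × Ẇ = 12.55 × 0.3770 kW = 4.732 kW = 6.346 hp.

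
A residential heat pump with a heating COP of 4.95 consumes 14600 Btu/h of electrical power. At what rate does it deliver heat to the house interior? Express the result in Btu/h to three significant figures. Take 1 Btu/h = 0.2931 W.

Q̇_H = COP_HP × Ẇ = 4.95 × 14600 = 72270 Btu/h.

72300 Btu/h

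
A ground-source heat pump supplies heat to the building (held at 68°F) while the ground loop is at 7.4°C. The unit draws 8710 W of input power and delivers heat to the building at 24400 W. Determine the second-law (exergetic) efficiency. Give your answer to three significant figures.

COP_actual = Q̇_H/Ẇ = 24400/8710 = 2.801.
In absolute terms T_C = 280.55 K and T_H = 293.15 K, so ΔT = 12.60 K.
COP_Carnot = T_H/ΔT = 293.15/12.60 = 23.27.
η_II = COP_actual/COP_Carnot = 2.801/23.27 = 0.1204.

0.120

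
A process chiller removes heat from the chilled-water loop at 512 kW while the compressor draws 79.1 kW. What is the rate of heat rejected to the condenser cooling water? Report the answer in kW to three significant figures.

For a cyclic device the first law requires Q̇_H = Q̇_C + Ẇ.
Q̇_H = Q̇_C + Ẇ = 591.1 kW.

591 kW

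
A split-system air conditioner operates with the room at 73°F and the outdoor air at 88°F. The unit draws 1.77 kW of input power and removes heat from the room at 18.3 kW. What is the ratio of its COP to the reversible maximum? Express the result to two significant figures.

0.29

COP_actual = Q̇_C/Ẇ = 18.30/1.770 = 10.34.
In absolute terms T_C = 295.93 K and T_H = 304.26 K, so ΔT = 8.333 K.
COP_Carnot = T_C/ΔT = 295.93/8.333 = 35.51.
η_II = COP_actual/COP_Carnot = 10.34/35.51 = 0.2911.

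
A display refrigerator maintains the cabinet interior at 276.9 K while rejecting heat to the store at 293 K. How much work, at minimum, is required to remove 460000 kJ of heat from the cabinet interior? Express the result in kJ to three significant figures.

26700 kJ

The reservoir spacing is ΔT = 293 − 276.9 = 16.10 K.
The reversible limit is COP_R = T_C/ΔT = 17.20, so W_min = Q_C/COP = Q_C·ΔT/T_C.
W_min = 460000 × 16.10/276.90 = 26750 kJ.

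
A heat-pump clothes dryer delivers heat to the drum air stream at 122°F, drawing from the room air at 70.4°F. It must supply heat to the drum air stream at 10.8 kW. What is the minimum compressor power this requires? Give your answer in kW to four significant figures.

0.9581 kW

In absolute terms T_C = 294.48 K and T_H = 323.15 K, so ΔT = 28.67 K.
COP_Carnot = T_H/ΔT = 323.15/28.67 = 11.27.
Ẇ_min = Q̇/COP_Carnot = 10.80/11.27 = 0.9581 kW.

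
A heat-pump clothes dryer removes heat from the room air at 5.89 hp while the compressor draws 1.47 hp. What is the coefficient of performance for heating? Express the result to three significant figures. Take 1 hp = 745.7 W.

5.01

The first law gives Q̇_H = Q̇_C + Ẇ, so the three rates are Q̇_C = 5.890, Q̇_H = 7.360, Ẇ = 1.470 hp.
COP_HP = Q̇_H/Ẇ = 7.360/1.470 = 5.007.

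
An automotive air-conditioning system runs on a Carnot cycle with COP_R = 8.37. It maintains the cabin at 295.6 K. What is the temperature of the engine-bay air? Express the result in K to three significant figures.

331 K

COP_R = T_C/(T_H − T_C) gives T_H − T_C = T_C/COP.
With T_C = 295.60 K, T_H = 295.60 × (1 + 1/8.37) = 330.92 K.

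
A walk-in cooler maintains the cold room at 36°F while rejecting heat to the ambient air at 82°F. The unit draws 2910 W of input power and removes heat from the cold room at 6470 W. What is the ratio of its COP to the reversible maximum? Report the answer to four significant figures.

0.2063

COP_actual = Q̇_C/Ẇ = 6470/2910 = 2.223.
In absolute terms T_C = 275.37 K and T_H = 300.93 K, so ΔT = 25.56 K.
COP_Carnot = T_C/ΔT = 275.37/25.56 = 10.78.
η_II = COP_actual/COP_Carnot = 2.223/10.78 = 0.2063.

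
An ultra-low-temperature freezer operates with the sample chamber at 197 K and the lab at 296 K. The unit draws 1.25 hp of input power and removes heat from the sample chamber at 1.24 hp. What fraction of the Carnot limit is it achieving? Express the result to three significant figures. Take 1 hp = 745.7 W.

0.499

COP_actual = Q̇_C/Ẇ = 1.240/1.250 = 0.9920.
The reservoir spacing is ΔT = 296 − 197 = 99.00 K.
COP_Carnot = T_C/ΔT = 197.00/99.00 = 1.990.
η_II = COP_actual/COP_Carnot = 0.9920/1.990 = 0.4985.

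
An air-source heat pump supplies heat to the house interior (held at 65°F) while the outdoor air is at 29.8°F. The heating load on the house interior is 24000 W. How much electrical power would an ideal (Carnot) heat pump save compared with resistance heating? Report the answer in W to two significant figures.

In absolute terms T_C = 271.93 K and T_H = 291.48 K, so ΔT = 19.56 K.
COP_Carnot = T_H/ΔT = 291.48/19.56 = 14.91.
Resistance heating needs Ẇ_res = Q̇_H = 24000 W; the reversible heat pump needs only Ẇ_hp = Q̇_H/COP = 1610 W.
Saving = 24000 − 1610 = 22390 W.

22000 W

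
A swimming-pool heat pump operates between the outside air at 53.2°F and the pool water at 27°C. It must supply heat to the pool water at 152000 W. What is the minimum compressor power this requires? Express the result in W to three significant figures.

In absolute terms T_C = 284.93 K and T_H = 300.15 K, so ΔT = 15.22 K.
COP_Carnot = T_H/ΔT = 300.15/15.22 = 19.72.
Ẇ_min = Q̇/COP_Carnot = 152000/19.72 = 7709 W.

7710 W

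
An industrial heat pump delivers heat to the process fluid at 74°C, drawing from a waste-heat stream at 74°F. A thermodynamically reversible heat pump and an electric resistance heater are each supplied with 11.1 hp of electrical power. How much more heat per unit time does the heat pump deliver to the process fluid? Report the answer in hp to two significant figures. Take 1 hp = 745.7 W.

In absolute terms T_C = 296.48 K and T_H = 347.15 K, so ΔT = 50.67 K.
COP_Carnot = T_H/ΔT = 347.15/50.67 = 6.852.
The heat pump delivers Q̇_H = COP × Ẇ = 76.05 hp; the resistance heater delivers Ẇ = 11.10 hp.
Extra = (COP − 1)·Ẇ = 64.95 hp.

65 hp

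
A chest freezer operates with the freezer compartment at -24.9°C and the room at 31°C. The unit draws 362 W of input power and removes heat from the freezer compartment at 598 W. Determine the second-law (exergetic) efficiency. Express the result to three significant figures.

COP_actual = Q̇_C/Ẇ = 598.0/362.0 = 1.652.
In absolute terms T_C = 248.25 K and T_H = 304.15 K, so ΔT = 55.90 K.
COP_Carnot = T_C/ΔT = 248.25/55.90 = 4.441.
η_II = COP_actual/COP_Carnot = 1.652/4.441 = 0.3720.

0.372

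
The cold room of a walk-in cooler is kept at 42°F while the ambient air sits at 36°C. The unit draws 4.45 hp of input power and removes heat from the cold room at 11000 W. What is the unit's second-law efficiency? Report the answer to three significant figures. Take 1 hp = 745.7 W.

Converting, Q̇_C = 11000 W = 14.75 hp, so COP_actual = Q̇_C/Ẇ = 14.75/4.450 = 3.315.
In absolute terms T_C = 278.71 K and T_H = 309.15 K, so ΔT = 30.44 K.
COP_Carnot = T_C/ΔT = 278.71/30.44 = 9.155.
η_II = COP_actual/COP_Carnot = 3.315/9.155 = 0.3621.

0.362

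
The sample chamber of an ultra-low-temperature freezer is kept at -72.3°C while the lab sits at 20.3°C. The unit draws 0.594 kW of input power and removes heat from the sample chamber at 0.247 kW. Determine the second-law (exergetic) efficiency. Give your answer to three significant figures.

0.192

COP_actual = Q̇_C/Ẇ = 0.2470/0.5940 = 0.4158.
In absolute terms T_C = 200.85 K and T_H = 293.45 K, so ΔT = 92.60 K.
COP_Carnot = T_C/ΔT = 200.85/92.60 = 2.169.
η_II = COP_actual/COP_Carnot = 0.4158/2.169 = 0.1917.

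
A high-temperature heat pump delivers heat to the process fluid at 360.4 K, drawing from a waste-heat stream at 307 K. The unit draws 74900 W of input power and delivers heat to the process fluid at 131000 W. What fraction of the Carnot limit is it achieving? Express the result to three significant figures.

0.259

COP_actual = Q̇_H/Ẇ = 131000/74900 = 1.749.
The reservoir spacing is ΔT = 360.4 − 307 = 53.40 K.
COP_Carnot = T_H/ΔT = 360.40/53.40 = 6.749.
η_II = COP_actual/COP_Carnot = 1.749/6.749 = 0.2591.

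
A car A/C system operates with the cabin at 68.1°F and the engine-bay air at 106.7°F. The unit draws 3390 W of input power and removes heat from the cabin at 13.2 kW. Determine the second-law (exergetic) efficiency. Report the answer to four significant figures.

0.2848

Converting, Q̇_C = 13.20 kW = 13200 W, so COP_actual = Q̇_C/Ẇ = 13200/3390 = 3.894.
In absolute terms T_C = 293.21 K and T_H = 314.65 K, so ΔT = 21.44 K.
COP_Carnot = T_C/ΔT = 293.21/21.44 = 13.67.
η_II = COP_actual/COP_Carnot = 3.894/13.67 = 0.2848.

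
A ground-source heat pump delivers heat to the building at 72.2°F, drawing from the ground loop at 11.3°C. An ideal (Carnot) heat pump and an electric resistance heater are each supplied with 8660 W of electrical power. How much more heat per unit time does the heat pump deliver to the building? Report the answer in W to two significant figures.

In absolute terms T_C = 284.45 K and T_H = 295.48 K, so ΔT = 11.03 K.
COP_Carnot = T_H/ΔT = 295.48/11.03 = 26.78.
The heat pump delivers Q̇_H = COP × Ẇ = 231900 W; the resistance heater delivers Ẇ = 8660 W.
Extra = (COP − 1)·Ẇ = 223300 W.

220000 W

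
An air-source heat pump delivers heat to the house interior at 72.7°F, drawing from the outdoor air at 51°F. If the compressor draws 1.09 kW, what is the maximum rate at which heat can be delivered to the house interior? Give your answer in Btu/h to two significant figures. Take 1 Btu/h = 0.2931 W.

In absolute terms T_C = 283.71 K and T_H = 295.76 K, so ΔT = 12.06 K.
COP_Carnot = T_H/ΔT = 295.76/12.06 = 24.53.
Q̇_max = COP_Carnot × Ẇ = 24.53 × 1.090 kW = 26.74 kW = 91240 Btu/h.

91000 Btu/h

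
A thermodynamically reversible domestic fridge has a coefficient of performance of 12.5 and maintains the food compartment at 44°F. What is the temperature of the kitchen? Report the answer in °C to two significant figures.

29 °C

COP_R = T_C/(T_H − T_C) gives T_H − T_C = T_C/COP.
With T_C = 279.82 K, T_H = 279.82 × (1 + 1/12.5) = 302.20 K.
Converting, 302.20 K = 29.05°C.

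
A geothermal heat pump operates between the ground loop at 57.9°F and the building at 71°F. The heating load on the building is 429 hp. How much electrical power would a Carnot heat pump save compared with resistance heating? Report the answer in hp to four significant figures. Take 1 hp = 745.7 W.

418.4 hp

In absolute terms T_C = 287.54 K and T_H = 294.82 K, so ΔT = 7.278 K.
COP_Carnot = T_H/ΔT = 294.82/7.278 = 40.51.
Resistance heating needs Ẇ_res = Q̇_H = 429.0 hp; the reversible heat pump needs only Ẇ_hp = Q̇_H/COP = 10.59 hp.
Saving = 429.0 − 10.59 = 418.4 hp.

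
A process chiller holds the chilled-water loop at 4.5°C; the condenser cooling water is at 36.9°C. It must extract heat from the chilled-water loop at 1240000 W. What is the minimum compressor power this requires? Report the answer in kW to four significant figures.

144.7 kW

In absolute terms T_C = 277.65 K and T_H = 310.05 K, so ΔT = 32.40 K.
COP_Carnot = T_C/ΔT = 277.65/32.40 = 8.569.
Ẇ_min = Q̇/COP_Carnot = 1240000/8.569 = 144700 W = 144.7 kW.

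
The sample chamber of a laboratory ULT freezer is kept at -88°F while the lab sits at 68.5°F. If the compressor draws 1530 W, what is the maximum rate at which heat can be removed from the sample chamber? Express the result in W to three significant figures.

In absolute terms T_C = 206.48 K and T_H = 293.43 K, so ΔT = 86.94 K.
COP_Carnot = T_C/ΔT = 206.48/86.94 = 2.375.
Q̇_max = COP_Carnot × Ẇ = 2.375 × 1530 W = 3634 W.

3630 W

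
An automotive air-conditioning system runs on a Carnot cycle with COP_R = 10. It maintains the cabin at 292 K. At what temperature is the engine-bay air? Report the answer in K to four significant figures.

321.2 K

COP_R = T_C/(T_H − T_C) gives T_H − T_C = T_C/COP.
With T_C = 292.00 K, T_H = 292.00 × (1 + 1/10) = 321.20 K.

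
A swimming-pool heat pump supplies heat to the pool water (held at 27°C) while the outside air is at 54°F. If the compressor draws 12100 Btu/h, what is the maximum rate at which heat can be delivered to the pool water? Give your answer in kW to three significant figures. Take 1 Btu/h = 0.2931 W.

72.0 kW

In absolute terms T_C = 285.37 K and T_H = 300.15 K, so ΔT = 14.78 K.
COP_Carnot = T_H/ΔT = 300.15/14.78 = 20.31.
Q̇_max = COP_Carnot × Ẇ = 20.31 × 12100 Btu/h = 245800 Btu/h = 72.03 kW.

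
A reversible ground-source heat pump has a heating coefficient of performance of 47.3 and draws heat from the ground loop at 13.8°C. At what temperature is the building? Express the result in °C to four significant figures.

20.00 °C

COP_HP = T_H/(T_H − T_C) rearranges to T_H = COP·T_C/(COP − 1).
With T_C = 286.95 K, T_H = 47.3 × 286.95/46.30 = 293.15 K.
Converting, 293.15 K = 20.00°C.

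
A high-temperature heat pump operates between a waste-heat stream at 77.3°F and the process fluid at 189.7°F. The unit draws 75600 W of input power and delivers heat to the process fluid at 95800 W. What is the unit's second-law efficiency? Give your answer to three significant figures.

COP_actual = Q̇_H/Ẇ = 95800/75600 = 1.267.
In absolute terms T_C = 298.32 K and T_H = 360.76 K, so ΔT = 62.44 K.
COP_Carnot = T_H/ΔT = 360.76/62.44 = 5.777.
η_II = COP_actual/COP_Carnot = 1.267/5.777 = 0.2193.

0.219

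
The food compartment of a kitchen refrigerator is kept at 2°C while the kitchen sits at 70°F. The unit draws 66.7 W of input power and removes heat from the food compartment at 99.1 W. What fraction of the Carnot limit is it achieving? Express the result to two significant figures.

COP_actual = Q̇_C/Ẇ = 99.10/66.70 = 1.486.
In absolute terms T_C = 275.15 K and T_H = 294.26 K, so ΔT = 19.11 K.
COP_Carnot = T_C/ΔT = 275.15/19.11 = 14.40.
η_II = COP_actual/COP_Carnot = 1.486/14.40 = 0.1032.

0.10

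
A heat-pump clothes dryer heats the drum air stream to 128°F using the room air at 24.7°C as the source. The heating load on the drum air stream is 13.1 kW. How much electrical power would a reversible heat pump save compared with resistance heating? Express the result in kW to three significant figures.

In absolute terms T_C = 297.85 K and T_H = 326.48 K, so ΔT = 28.63 K.
COP_Carnot = T_H/ΔT = 326.48/28.63 = 11.40.
Resistance heating needs Ẇ_res = Q̇_H = 13.10 kW; the reversible heat pump needs only Ẇ_hp = Q̇_H/COP = 1.149 kW.
Saving = 13.10 − 1.149 = 11.95 kW.

12.0 kW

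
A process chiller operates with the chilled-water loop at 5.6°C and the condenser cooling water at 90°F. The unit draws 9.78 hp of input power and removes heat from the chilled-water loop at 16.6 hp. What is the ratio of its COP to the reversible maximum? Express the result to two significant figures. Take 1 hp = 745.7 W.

0.16

COP_actual = Q̇_C/Ẇ = 16.60/9.780 = 1.697.
In absolute terms T_C = 278.75 K and T_H = 305.37 K, so ΔT = 26.62 K.
COP_Carnot = T_C/ΔT = 278.75/26.62 = 10.47.
η_II = COP_actual/COP_Carnot = 1.697/10.47 = 0.1621.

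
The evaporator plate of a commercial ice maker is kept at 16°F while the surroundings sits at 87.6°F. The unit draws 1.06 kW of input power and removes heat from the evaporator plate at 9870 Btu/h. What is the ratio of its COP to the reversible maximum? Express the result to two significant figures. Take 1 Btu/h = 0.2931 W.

0.41

Converting, Q̇_C = 9870 Btu/h = 2.893 kW, so COP_actual = Q̇_C/Ẇ = 2.893/1.060 = 2.729.
In absolute terms T_C = 264.26 K and T_H = 304.04 K, so ΔT = 39.78 K.
COP_Carnot = T_C/ΔT = 264.26/39.78 = 6.643.
η_II = COP_actual/COP_Carnot = 2.729/6.643 = 0.4108.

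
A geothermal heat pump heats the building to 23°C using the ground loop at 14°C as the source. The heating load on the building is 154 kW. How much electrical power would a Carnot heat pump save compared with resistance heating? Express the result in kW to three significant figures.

149 kW

In absolute terms T_C = 287.15 K and T_H = 296.15 K, so ΔT = 9.000 K.
COP_Carnot = T_H/ΔT = 296.15/9.000 = 32.91.
Resistance heating needs Ẇ_res = Q̇_H = 154.0 kW; the reversible heat pump needs only Ẇ_hp = Q̇_H/COP = 4.680 kW.
Saving = 154.0 − 4.680 = 149.3 kW.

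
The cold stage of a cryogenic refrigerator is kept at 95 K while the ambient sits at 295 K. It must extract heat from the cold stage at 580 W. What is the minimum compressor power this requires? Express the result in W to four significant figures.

The reservoir spacing is ΔT = 295 − 95 = 200.0 K.
COP_Carnot = T_C/ΔT = 95.00/200.0 = 0.4750.
Ẇ_min = Q̇/COP_Carnot = 580.0/0.4750 = 1221 W.

1221 W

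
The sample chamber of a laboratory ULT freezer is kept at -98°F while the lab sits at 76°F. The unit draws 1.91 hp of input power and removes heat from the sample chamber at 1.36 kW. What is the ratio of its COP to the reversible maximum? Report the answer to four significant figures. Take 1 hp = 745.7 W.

Converting, Q̇_C = 1.360 kW = 1.824 hp, so COP_actual = Q̇_C/Ẇ = 1.824/1.910 = 0.9549.
In absolute terms T_C = 200.93 K and T_H = 297.59 K, so ΔT = 96.67 K.
COP_Carnot = T_C/ΔT = 200.93/96.67 = 2.079.
η_II = COP_actual/COP_Carnot = 0.9549/2.079 = 0.4594.

0.4594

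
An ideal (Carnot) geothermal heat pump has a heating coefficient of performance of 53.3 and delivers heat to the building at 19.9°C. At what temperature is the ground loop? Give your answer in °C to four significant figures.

COP_HP = T_H/(T_H − T_C) gives T_H − T_C = T_H/COP.
With T_H = 293.05 K, T_C = 293.05 × (1 − 1/53.3) = 287.55 K.
Converting, 287.55 K = 14.40°C.

14.40 °C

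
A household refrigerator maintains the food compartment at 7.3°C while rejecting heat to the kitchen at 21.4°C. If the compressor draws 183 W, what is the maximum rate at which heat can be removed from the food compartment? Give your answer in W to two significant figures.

In absolute terms T_C = 280.45 K and T_H = 294.55 K, so ΔT = 14.10 K.
COP_Carnot = T_C/ΔT = 280.45/14.10 = 19.89.
Q̇_max = COP_Carnot × Ẇ = 19.89 × 183.0 W = 3640 W.

3600 W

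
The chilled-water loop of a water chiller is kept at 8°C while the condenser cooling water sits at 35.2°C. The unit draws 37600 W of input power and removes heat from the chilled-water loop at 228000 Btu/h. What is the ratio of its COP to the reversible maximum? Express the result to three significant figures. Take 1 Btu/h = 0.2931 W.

0.172

Converting, Q̇_C = 228000 Btu/h = 66830 W, so COP_actual = Q̇_C/Ẇ = 66830/37600 = 1.777.
In absolute terms T_C = 281.15 K and T_H = 308.35 K, so ΔT = 27.20 K.
COP_Carnot = T_C/ΔT = 281.15/27.20 = 10.34.
η_II = COP_actual/COP_Carnot = 1.777/10.34 = 0.1719.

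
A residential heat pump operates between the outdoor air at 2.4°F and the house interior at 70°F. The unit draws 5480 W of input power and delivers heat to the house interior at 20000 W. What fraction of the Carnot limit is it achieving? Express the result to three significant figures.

COP_actual = Q̇_H/Ẇ = 20000/5480 = 3.650.
In absolute terms T_C = 256.71 K and T_H = 294.26 K, so ΔT = 37.56 K.
COP_Carnot = T_H/ΔT = 294.26/37.56 = 7.835.
η_II = COP_actual/COP_Carnot = 3.650/7.835 = 0.4658.

0.466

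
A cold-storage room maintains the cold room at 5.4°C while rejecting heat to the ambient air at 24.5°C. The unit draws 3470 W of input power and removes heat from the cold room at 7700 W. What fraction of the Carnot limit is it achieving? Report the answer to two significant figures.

0.15

COP_actual = Q̇_C/Ẇ = 7700/3470 = 2.219.
In absolute terms T_C = 278.55 K and T_H = 297.65 K, so ΔT = 19.10 K.
COP_Carnot = T_C/ΔT = 278.55/19.10 = 14.58.
η_II = COP_actual/COP_Carnot = 2.219/14.58 = 0.1522.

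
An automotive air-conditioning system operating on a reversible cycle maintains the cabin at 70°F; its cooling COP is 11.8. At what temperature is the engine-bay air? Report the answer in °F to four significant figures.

COP_R = T_C/(T_H − T_C) gives T_H − T_C = T_C/COP.
With T_C = 294.26 K, T_H = 294.26 × (1 + 1/11.8) = 319.20 K.
Converting, 319.20 K = 114.89°F.

114.9 °F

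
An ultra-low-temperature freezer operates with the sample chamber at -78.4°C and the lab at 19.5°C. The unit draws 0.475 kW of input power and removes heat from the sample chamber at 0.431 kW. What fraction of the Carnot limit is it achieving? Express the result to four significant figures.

0.4561

COP_actual = Q̇_C/Ẇ = 0.4310/0.4750 = 0.9074.
In absolute terms T_C = 194.75 K and T_H = 292.65 K, so ΔT = 97.90 K.
COP_Carnot = T_C/ΔT = 194.75/97.90 = 1.989.
η_II = COP_actual/COP_Carnot = 0.9074/1.989 = 0.4561.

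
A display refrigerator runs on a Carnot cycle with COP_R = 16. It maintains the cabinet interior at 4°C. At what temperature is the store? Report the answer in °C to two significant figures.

COP_R = T_C/(T_H − T_C) gives T_H − T_C = T_C/COP.
With T_C = 277.15 K, T_H = 277.15 × (1 + 1/16) = 294.47 K.
Converting, 294.47 K = 21.32°C.

21 °C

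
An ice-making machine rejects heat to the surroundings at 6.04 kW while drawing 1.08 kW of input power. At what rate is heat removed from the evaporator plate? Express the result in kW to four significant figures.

For a cyclic device the first law requires Q̇_H = Q̇_C + Ẇ.
Q̇_C = Q̇_H − Ẇ = 4.960 kW.

4.960 kW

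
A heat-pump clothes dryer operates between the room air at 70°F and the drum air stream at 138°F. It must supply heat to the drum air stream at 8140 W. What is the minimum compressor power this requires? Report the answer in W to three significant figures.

In absolute terms T_C = 294.26 K and T_H = 332.04 K, so ΔT = 37.78 K.
COP_Carnot = T_H/ΔT = 332.04/37.78 = 8.789.
Ẇ_min = Q̇/COP_Carnot = 8140/8.789 = 926.1 W.

926 W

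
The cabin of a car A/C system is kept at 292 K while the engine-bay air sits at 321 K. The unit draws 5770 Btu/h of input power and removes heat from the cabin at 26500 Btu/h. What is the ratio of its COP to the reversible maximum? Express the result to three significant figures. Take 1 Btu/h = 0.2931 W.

COP_actual = Q̇_C/Ẇ = 26500/5770 = 4.593.
The reservoir spacing is ΔT = 321 − 292 = 29.00 K.
COP_Carnot = T_C/ΔT = 292.00/29.00 = 10.07.
η_II = COP_actual/COP_Carnot = 4.593/10.07 = 0.4561.

0.456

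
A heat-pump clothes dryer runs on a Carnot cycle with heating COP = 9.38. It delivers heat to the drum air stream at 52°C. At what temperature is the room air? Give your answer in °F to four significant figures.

63.20 °F

COP_HP = T_H/(T_H − T_C) gives T_H − T_C = T_H/COP.
With T_H = 325.15 K, T_C = 325.15 × (1 − 1/9.38) = 290.49 K.
Converting, 290.49 K = 63.20°F.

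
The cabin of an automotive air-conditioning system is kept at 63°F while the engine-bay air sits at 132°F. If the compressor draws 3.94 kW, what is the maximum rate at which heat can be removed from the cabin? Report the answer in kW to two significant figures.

30 kW

In absolute terms T_C = 290.37 K and T_H = 328.71 K, so ΔT = 38.33 K.
COP_Carnot = T_C/ΔT = 290.37/38.33 = 7.575.
Q̇_max = COP_Carnot × Ẇ = 7.575 × 3.940 kW = 29.85 kW.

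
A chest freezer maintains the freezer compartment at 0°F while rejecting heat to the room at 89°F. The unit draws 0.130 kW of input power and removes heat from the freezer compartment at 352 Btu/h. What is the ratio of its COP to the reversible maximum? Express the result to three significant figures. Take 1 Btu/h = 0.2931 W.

Converting, Q̇_C = 352.0 Btu/h = 0.1032 kW, so COP_actual = Q̇_C/Ẇ = 0.1032/0.1300 = 0.7936.
In absolute terms T_C = 255.37 K and T_H = 304.82 K, so ΔT = 49.44 K.
COP_Carnot = T_C/ΔT = 255.37/49.44 = 5.165.
η_II = COP_actual/COP_Carnot = 0.7936/5.165 = 0.1537.

0.154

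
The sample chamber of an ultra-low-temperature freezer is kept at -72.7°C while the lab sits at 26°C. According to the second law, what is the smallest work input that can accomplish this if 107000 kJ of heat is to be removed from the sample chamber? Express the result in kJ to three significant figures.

In absolute terms T_C = 200.45 K and T_H = 299.15 K, so ΔT = 98.70 K.
The reversible limit is COP_R = T_C/ΔT = 2.031, so W_min = Q_C/COP = Q_C·ΔT/T_C.
W_min = 107000 × 98.70/200.45 = 52690 kJ.

52700 kJ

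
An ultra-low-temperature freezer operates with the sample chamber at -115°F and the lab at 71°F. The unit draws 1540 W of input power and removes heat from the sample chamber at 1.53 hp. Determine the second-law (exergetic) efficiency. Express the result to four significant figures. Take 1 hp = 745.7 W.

0.3998

Converting, Q̇_C = 1.530 hp = 1141 W, so COP_actual = Q̇_C/Ẇ = 1141/1540 = 0.7409.
In absolute terms T_C = 191.48 K and T_H = 294.82 K, so ΔT = 103.3 K.
COP_Carnot = T_C/ΔT = 191.48/103.3 = 1.853.
η_II = COP_actual/COP_Carnot = 0.7409/1.853 = 0.3998.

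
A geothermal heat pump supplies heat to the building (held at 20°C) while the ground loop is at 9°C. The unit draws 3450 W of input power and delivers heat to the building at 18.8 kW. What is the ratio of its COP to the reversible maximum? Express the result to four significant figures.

Converting, Q̇_H = 18.80 kW = 18800 W, so COP_actual = Q̇_H/Ẇ = 18800/3450 = 5.449.
In absolute terms T_C = 282.15 K and T_H = 293.15 K, so ΔT = 11.00 K.
COP_Carnot = T_H/ΔT = 293.15/11.00 = 26.65.
η_II = COP_actual/COP_Carnot = 5.449/26.65 = 0.2045.

0.2045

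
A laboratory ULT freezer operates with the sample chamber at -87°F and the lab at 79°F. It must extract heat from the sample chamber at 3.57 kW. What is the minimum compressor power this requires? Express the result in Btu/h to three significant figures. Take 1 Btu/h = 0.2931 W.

In absolute terms T_C = 207.04 K and T_H = 299.26 K, so ΔT = 92.22 K.
COP_Carnot = T_C/ΔT = 207.04/92.22 = 2.245.
Ẇ_min = Q̇/COP_Carnot = 3.570/2.245 = 1.590 kW = 5425 Btu/h.

5430 Btu/h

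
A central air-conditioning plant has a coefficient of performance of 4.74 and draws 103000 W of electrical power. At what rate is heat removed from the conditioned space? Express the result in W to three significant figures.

488000 W

Q̇_C = COP × Ẇ = 4.74 × 103000 = 488200 W.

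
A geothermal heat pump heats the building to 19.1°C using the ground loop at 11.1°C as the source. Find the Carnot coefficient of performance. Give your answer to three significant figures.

36.5

In absolute terms T_C = 284.25 K and T_H = 292.25 K, so ΔT = 8.000 K.
For a reversible cycle, COP_Carnot = T_H/ΔT = 292.25/8.000 = 36.53.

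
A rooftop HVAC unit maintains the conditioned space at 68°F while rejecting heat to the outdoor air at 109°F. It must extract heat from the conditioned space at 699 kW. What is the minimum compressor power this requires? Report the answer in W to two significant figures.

In absolute terms T_C = 293.15 K and T_H = 315.93 K, so ΔT = 22.78 K.
COP_Carnot = T_C/ΔT = 293.15/22.78 = 12.87.
Ẇ_min = Q̇/COP_Carnot = 699.0/12.87 = 54.31 kW = 54310 W.

54000 W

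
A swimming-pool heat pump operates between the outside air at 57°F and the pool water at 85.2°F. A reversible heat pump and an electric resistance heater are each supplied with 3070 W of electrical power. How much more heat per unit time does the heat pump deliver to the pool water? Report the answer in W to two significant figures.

In absolute terms T_C = 287.04 K and T_H = 302.71 K, so ΔT = 15.67 K.
COP_Carnot = T_H/ΔT = 302.71/15.67 = 19.32.
The heat pump delivers Q̇_H = COP × Ẇ = 59320 W; the resistance heater delivers Ẇ = 3070 W.
Extra = (COP − 1)·Ẇ = 56250 W.

56000 W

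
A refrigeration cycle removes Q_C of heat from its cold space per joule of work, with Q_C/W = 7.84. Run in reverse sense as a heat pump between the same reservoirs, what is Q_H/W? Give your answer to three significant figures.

8.84

The first law on one cycle gives Q_H = Q_C + W, so Q_H/W = Q_C/W + 1.
COP_HP = COP_R + 1 = 7.84 + 1 = 8.84.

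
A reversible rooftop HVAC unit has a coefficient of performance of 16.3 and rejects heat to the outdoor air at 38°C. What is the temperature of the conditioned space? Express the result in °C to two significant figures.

20 °C

For a Carnot refrigerator COP_R = T_C/(T_H − T_C), so T_C = COP·T_H/(1 + COP).
With T_H = 311.15 K, T_C = 16.3 × 311.15/17.30 = 293.16 K.
Converting, 293.16 K = 20.01°C.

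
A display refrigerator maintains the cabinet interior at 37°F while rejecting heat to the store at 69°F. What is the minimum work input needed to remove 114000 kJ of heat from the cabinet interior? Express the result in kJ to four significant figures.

7345 kJ

In absolute terms T_C = 275.93 K and T_H = 293.71 K, so ΔT = 17.78 K.
The reversible limit is COP_R = T_C/ΔT = 15.52, so W_min = Q_C/COP = Q_C·ΔT/T_C.
W_min = 114000 × 17.78/275.93 = 7345 kJ.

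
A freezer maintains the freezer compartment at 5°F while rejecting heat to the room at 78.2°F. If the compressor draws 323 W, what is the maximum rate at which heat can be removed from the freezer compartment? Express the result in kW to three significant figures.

In absolute terms T_C = 258.15 K and T_H = 298.82 K, so ΔT = 40.67 K.
COP_Carnot = T_C/ΔT = 258.15/40.67 = 6.348.
Q̇_max = COP_Carnot × Ẇ = 6.348 × 323.0 W = 2050 W = 2.050 kW.

2.05 kW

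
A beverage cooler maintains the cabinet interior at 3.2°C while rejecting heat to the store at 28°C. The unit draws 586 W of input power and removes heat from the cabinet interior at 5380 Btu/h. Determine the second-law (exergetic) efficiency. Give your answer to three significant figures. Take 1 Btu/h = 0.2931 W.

0.241

Converting, Q̇_C = 5380 Btu/h = 1577 W, so COP_actual = Q̇_C/Ẇ = 1577/586.0 = 2.691.
In absolute terms T_C = 276.35 K and T_H = 301.15 K, so ΔT = 24.80 K.
COP_Carnot = T_C/ΔT = 276.35/24.80 = 11.14.
η_II = COP_actual/COP_Carnot = 2.691/11.14 = 0.2415.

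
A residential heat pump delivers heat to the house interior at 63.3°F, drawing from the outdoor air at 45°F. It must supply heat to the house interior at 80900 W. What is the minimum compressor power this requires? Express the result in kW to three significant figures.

2.83 kW

In absolute terms T_C = 280.37 K and T_H = 290.54 K, so ΔT = 10.17 K.
COP_Carnot = T_H/ΔT = 290.54/10.17 = 28.58.
Ẇ_min = Q̇/COP_Carnot = 80900/28.58 = 2831 W = 2.831 kW.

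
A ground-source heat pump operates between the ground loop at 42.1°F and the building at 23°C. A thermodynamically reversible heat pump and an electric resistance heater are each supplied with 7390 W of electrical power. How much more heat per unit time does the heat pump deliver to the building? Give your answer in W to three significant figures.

In absolute terms T_C = 278.76 K and T_H = 296.15 K, so ΔT = 17.39 K.
COP_Carnot = T_H/ΔT = 296.15/17.39 = 17.03.
The heat pump delivers Q̇_H = COP × Ẇ = 125900 W; the resistance heater delivers Ẇ = 7390 W.
Extra = (COP − 1)·Ẇ = 118500 W.

118000 W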